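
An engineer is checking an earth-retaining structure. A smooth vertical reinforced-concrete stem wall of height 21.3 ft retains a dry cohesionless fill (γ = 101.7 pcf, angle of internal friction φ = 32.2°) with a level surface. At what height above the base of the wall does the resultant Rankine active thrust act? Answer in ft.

K_a = 0.3047.
The pressure distribution is triangular, so the resultant acts at H/3 above the base = 21.3/3 = 7.100 ft.

7.10 ft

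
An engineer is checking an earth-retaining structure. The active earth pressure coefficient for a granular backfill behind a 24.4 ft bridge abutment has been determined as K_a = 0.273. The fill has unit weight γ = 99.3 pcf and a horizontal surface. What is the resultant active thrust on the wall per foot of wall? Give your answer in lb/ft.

P = ½ K_a γ H² = 0.5 × 0.273 × 99.3 × 24.4² = 8070 lb/ft.

8070 lb/ft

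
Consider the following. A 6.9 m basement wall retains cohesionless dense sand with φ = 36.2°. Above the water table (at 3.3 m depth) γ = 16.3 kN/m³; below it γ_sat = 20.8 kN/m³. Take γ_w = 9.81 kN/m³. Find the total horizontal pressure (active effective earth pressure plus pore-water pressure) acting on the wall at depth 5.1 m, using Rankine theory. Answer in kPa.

K_a = (1 − sin φ)/(1 + sin φ) = 0.2574.
γ' = 20.8 − 9.81 = 10.99 kN/m³.
Effective vertical stress at 5.1 m: σ'_v = 16.3×3.3 + 10.99×1.80 = 73.57 kPa.
σ'_h = K_a σ'_v = 0.2574 × 73.57 = 18.94 kPa; u = γ_w × 1.80 = 17.66 kPa.
Total σ_h = 18.94 + 17.66 = 36.59 kPa.

36.6 kPa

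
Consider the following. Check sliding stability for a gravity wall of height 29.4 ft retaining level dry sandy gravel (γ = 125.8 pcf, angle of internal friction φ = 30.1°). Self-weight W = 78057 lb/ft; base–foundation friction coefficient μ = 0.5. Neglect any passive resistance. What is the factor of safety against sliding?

K_a = tan²(45° − 30.1°/2) = 0.3320.
P_a = ½K_aγH² = 0.5×0.3320×125.8×29.4² = 18050 lb/ft, acting at H/3 = 9.800 ft above the base.
FS_sliding = μW / P_a = 0.5×78057 / 18050 = 2.162.

2.16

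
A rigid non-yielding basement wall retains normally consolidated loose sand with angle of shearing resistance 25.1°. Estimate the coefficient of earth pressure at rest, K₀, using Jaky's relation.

K₀ = 1 − sin φ' = 1 − sin 25.1° = 0.5758.

0.576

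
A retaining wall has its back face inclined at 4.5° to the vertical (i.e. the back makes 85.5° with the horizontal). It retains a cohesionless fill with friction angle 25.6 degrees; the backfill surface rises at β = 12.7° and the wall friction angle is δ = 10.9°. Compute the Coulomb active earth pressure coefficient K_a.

K_a = sin²(α+φ) / [sin²α · sin(α−δ) · (1 + √{sin(φ+δ)sin(φ−β) / (sin(α−δ)sin(α+β))})²].
With α = 85.5°, φ = 25.6°, δ = 10.9°, β = 12.7°: K_a = 0.4819.

0.482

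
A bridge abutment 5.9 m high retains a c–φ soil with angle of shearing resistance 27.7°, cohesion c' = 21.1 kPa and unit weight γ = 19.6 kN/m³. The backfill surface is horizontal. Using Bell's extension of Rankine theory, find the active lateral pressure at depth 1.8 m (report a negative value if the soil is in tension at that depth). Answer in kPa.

K_a = (1 − sin φ)/(1 + sin φ) = 0.3653.
σ_a = K_a γ z − 2c√K_a = 0.3653×19.6×1.8 − 2×21.1×0.6044 = -12.62 kPa.

-12.6 kPa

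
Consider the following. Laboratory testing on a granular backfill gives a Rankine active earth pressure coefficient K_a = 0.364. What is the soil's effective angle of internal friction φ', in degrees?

27.8°

K_a = tan²(45° − φ/2) ⇒ 45° − φ/2 = arctan(√0.364) = 31.10°.
φ = 2(45° − 31.10°) = 27.79°.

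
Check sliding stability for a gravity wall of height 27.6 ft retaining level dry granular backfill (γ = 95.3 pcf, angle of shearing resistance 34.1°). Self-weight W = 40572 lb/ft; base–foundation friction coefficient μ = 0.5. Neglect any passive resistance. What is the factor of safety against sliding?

1.99

K_a = tan²(45° − 34.1°/2) = 0.2815.
P_a = ½K_aγH² = 0.5×0.2815×95.3×27.6² = 10220 lb/ft, acting at H/3 = 9.200 ft above the base.
FS_sliding = μW / P_a = 0.5×40572 / 10220 = 1.985.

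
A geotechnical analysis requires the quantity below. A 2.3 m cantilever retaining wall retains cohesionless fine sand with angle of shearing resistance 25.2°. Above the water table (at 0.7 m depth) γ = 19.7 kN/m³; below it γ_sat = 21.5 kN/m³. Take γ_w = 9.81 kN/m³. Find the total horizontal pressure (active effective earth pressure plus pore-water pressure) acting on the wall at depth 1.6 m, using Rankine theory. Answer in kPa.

18.6 kPa

K_a = (1 − sin φ)/(1 + sin φ) = 0.4027.
γ' = 21.5 − 9.81 = 11.69 kN/m³.
Effective vertical stress at 1.6 m: σ'_v = 19.7×0.7 + 11.69×0.900 = 24.31 kPa.
σ'_h = K_a σ'_v = 0.4027 × 24.31 = 9.791 kPa; u = γ_w × 0.900 = 8.829 kPa.
Total σ_h = 9.791 + 8.829 = 18.62 kPa.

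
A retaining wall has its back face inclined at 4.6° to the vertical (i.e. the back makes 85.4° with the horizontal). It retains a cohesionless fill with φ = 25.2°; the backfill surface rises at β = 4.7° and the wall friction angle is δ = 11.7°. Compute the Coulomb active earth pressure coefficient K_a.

0.426

K_a = sin²(α+φ) / [sin²α · sin(α−δ) · (1 + √{sin(φ+δ)sin(φ−β) / (sin(α−δ)sin(α+β))})²].
With α = 85.4°, φ = 25.2°, δ = 11.7°, β = 4.7°: K_a = 0.4263.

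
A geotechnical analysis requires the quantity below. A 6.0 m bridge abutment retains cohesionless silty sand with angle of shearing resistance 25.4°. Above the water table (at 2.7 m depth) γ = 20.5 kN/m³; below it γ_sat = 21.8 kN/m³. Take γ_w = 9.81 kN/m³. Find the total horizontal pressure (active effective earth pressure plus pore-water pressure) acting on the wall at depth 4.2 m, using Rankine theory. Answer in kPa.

44.0 kPa

K_a = (1 − sin φ)/(1 + sin φ) = 0.3996.
γ' = 21.8 − 9.81 = 11.99 kN/m³.
Effective vertical stress at 4.2 m: σ'_v = 20.5×2.7 + 11.99×1.50 = 73.34 kPa.
σ'_h = K_a σ'_v = 0.3996 × 73.34 = 29.31 kPa; u = γ_w × 1.50 = 14.71 kPa.
Total σ_h = 29.31 + 14.71 = 44.02 kPa.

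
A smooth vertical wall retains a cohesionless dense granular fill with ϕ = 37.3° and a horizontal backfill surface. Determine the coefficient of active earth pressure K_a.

K_a = tan²(45° − φ/2) = tan²(26.35°) = 0.2453.

0.245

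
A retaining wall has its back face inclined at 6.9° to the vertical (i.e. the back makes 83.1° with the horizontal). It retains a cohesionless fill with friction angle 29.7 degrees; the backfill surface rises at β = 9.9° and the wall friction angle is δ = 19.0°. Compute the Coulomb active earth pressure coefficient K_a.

0.408

K_a = sin²(α+φ) / [sin²α · sin(α−δ) · (1 + √{sin(φ+δ)sin(φ−β) / (sin(α−δ)sin(α+β))})²].
With α = 83.1°, φ = 29.7°, δ = 19.0°, β = 9.9°: K_a = 0.4083.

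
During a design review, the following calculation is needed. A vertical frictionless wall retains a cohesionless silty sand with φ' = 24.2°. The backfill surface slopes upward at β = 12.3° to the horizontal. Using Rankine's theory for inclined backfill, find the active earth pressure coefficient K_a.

0.461

K_a = cos β · (cos β − √(cos²β − cos²φ)) / (cos β + √(cos²β − cos²φ)).
cos β = 0.9770, cos φ = 0.9121, √(cos²β − cos²φ) = 0.3502.
K_a = 0.9770 × (0.9770 − 0.3502)/(0.9770 + 0.3502) = 0.4614.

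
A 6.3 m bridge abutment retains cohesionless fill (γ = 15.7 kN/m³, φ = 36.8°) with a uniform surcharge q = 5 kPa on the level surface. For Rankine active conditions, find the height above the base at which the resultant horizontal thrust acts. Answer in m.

2.20 m

K_a = 0.2508.
Triangular part P₁ = ½K_aγH² = 78.13 at H/3 = 2.100 m; rectangular part P₂ = K_a q H = 7.899 at H/2 = 3.150 m.
ȳ = (P₁·2.100 + P₂·3.150)/(P₁+P₂) = 2.196 m.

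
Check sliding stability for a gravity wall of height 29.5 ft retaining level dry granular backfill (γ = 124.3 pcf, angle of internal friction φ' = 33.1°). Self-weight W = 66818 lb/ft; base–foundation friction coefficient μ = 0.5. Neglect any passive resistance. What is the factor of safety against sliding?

2.10

K_a = tan²(45° − 33.1°/2) = 0.2936.
P_a = ½K_aγH² = 0.5×0.2936×124.3×29.5² = 15880 lb/ft, acting at H/3 = 9.833 ft above the base.
FS_sliding = μW / P_a = 0.5×66818 / 15880 = 2.104.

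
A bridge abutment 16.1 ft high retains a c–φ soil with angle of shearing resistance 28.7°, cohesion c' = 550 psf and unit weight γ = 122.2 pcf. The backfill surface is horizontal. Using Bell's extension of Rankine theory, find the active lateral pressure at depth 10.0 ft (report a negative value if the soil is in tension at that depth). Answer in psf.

K_a = (1 − sin φ)/(1 + sin φ) = 0.3511.
σ_a = K_a γ z − 2c√K_a = 0.3511×122.2×10.0 − 2×550×0.5926 = -222.7 psf.

-223 psf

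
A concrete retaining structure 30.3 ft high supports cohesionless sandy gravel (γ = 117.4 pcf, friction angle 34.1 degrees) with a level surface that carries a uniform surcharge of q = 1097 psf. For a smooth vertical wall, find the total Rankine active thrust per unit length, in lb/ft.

K_a = tan²(45° − φ/2) = 0.2815.
Soil triangle: ½ K_a γ H² = 0.5×0.2815×117.4×30.3² = 15170 lb/ft.
Surcharge rectangle: K_a q H = 0.2815×1097×30.3 = 9358 lb/ft.
Total = 15170 + 9358 = 24530 lb/ft.

24500 lb/ft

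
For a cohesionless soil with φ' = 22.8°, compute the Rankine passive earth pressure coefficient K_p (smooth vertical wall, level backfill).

2.27

K_p = (1 + sin φ)/(1 − sin φ) = tan²(45° + 22.8°/2) = 2.265.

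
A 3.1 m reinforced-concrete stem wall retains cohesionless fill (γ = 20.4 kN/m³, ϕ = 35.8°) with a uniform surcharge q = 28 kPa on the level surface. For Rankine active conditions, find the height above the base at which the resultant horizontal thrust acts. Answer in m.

1.28 m

K_a = 0.2619.
Triangular part P₁ = ½K_aγH² = 25.67 at H/3 = 1.033 m; rectangular part P₂ = K_a q H = 22.73 at H/2 = 1.550 m.
ȳ = (P₁·1.033 + P₂·1.550)/(P₁+P₂) = 1.276 m.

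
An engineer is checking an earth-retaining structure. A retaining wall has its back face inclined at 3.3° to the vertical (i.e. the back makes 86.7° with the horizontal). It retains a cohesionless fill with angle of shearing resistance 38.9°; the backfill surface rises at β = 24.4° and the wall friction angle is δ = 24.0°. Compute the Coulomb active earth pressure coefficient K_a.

0.324

K_a = sin²(α+φ) / [sin²α · sin(α−δ) · (1 + √{sin(φ+δ)sin(φ−β) / (sin(α−δ)sin(α+β))})²].
With α = 86.7°, φ = 38.9°, δ = 24.0°, β = 24.4°: K_a = 0.3237.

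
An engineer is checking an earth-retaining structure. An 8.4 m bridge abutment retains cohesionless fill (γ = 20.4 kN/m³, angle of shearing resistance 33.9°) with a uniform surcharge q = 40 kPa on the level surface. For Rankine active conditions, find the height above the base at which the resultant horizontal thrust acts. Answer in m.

3.25 m

K_a = 0.2839.
Triangular part P₁ = ½K_aγH² = 204.3 at H/3 = 2.800 m; rectangular part P₂ = K_a q H = 95.39 at H/2 = 4.200 m.
ȳ = (P₁·2.800 + P₂·4.200)/(P₁+P₂) = 3.246 m.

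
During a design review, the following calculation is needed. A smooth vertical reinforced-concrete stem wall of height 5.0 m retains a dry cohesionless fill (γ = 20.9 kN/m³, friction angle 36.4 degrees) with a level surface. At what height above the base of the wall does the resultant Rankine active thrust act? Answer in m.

K_a = 0.2552.
The pressure distribution is triangular, so the resultant acts at H/3 above the base = 5.0/3 = 1.667 m.

1.67 m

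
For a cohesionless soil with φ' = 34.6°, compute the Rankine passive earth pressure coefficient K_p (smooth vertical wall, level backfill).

3.63

K_p = (1 + sin φ)/(1 − sin φ) = tan²(45° + 34.6°/2) = 3.628.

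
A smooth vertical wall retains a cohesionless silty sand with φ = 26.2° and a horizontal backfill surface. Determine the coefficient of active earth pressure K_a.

K_a = tan²(45° − φ/2) = tan²(31.90°) = 0.3874.

0.387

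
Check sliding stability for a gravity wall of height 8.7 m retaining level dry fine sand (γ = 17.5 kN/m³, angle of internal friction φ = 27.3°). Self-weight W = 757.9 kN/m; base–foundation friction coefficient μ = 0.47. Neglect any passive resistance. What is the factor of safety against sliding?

1.45

K_a = tan²(45° − 27.3°/2) = 0.3711.
P_a = ½K_aγH² = 0.5×0.3711×17.5×8.7² = 245.8 kN/m, acting at H/3 = 2.900 m above the base.
FS_sliding = μW / P_a = 0.47×757.9 / 245.8 = 1.449.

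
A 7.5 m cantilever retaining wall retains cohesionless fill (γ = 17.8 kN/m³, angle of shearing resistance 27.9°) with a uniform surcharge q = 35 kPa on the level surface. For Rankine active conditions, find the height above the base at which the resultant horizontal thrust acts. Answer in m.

K_a = 0.3625.
Triangular part P₁ = ½K_aγH² = 181.5 at H/3 = 2.500 m; rectangular part P₂ = K_a q H = 95.15 at H/2 = 3.750 m.
ȳ = (P₁·2.500 + P₂·3.750)/(P₁+P₂) = 2.930 m.

2.93 m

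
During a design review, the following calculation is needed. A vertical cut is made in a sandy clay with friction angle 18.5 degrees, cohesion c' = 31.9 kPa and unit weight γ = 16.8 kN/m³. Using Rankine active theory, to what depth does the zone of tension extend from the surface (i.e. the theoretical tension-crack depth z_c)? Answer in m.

5.28 m

K_a = tan²(45° − 18.5°/2) = 0.5183; √K_a = 0.7199.
The active pressure is zero where K_a γ z = 2c√K_a, so z_c = 2c/(γ√K_a) = 2×31.9/(16.8×0.7199) = 5.275 m.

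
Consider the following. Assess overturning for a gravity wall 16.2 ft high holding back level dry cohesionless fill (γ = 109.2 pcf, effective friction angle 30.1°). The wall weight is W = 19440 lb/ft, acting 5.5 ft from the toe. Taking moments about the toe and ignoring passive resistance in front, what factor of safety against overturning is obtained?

K_a = tan²(45° − 30.1°/2) = 0.3320.
P_a = ½K_aγH² = 0.5×0.3320×109.2×16.2² = 4757 lb/ft, acting at H/3 = 5.400 ft above the base.
Overturning moment M_o = P_a × H/3 = 4757 × 5.400 = 25690.
Resisting moment M_r = W × 5.5 = 19440 × 5.5 = 106900.
FS_overturning = M_r/M_o = 106900/25690 = 4.162.

4.16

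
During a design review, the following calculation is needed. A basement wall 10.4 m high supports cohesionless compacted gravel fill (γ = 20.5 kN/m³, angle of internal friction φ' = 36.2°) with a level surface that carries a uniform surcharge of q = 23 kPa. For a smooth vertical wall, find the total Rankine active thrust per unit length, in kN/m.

347 kN/m

K_a = tan²(45° − φ/2) = 0.2574.
Soil triangle: ½ K_a γ H² = 0.5×0.2574×20.5×10.4² = 285.3 kN/m.
Surcharge rectangle: K_a q H = 0.2574×23×10.4 = 61.57 kN/m.
Total = 285.3 + 61.57 = 346.9 kN/m.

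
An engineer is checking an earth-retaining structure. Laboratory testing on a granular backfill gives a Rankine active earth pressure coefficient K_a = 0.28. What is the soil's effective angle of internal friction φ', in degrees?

34.2°

K_a = tan²(45° − φ/2) ⇒ 45° − φ/2 = arctan(√0.28) = 27.89°.
φ = 2(45° − 27.89°) = 34.23°.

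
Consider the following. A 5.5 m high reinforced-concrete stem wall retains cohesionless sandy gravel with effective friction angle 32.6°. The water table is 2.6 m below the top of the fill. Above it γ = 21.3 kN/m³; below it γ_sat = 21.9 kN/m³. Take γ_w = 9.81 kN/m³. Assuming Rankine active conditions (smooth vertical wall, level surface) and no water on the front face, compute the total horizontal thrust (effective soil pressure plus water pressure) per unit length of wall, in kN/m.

K_a = tan²(45° − φ/2) = 0.2997.
γ' = 21.9 − 9.81 = 12.09 kN/m³. Depth below WT = 2.9 m.
σ'_h at WT = K_a γ d_w = 16.60 kPa; at base = 16.60 + K_a γ' × 2.9 = 27.11 kPa.
P₁ (0–2.6 m) = ½×16.60×2.6 = 21.58. P₂ (2.6–5.5 m) = ½(16.60+27.11)×2.9 = 63.38.
P_w = ½ γ_w h₂² = 0.5×9.81×2.9² = 41.25. Total = 21.58+63.38+41.25 = 126.2 kN/m.

126 kN/m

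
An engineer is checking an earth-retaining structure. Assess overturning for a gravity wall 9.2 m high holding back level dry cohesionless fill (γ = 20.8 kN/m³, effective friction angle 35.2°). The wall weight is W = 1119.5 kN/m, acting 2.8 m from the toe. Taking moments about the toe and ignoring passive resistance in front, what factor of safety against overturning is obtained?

4.32

K_a = tan²(45° − 35.2°/2) = 0.2687.
P_a = ½K_aγH² = 0.5×0.2687×20.8×9.2² = 236.5 kN/m, acting at H/3 = 3.067 m above the base.
Overturning moment M_o = P_a × H/3 = 236.5 × 3.067 = 725.3.
Resisting moment M_r = W × 2.8 = 1119.5 × 2.8 = 3135.
FS_overturning = M_r/M_o = 3135/725.3 = 4.322.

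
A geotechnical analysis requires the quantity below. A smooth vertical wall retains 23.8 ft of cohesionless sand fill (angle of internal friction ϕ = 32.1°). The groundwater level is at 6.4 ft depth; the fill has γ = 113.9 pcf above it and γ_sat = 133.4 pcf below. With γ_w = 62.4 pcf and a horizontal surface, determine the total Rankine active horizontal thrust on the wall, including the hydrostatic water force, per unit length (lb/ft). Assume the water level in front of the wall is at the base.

17300 lb/ft

K_a = tan²(45° − φ/2) = 0.3060.
γ' = 133.4 − 62.4 = 71.00 pcf. Depth below WT = 17.4 ft.
σ'_h at WT = K_a γ d_w = 223.1 psf; at base = 223.1 + K_a γ' × 17.4 = 601.1 psf.
P₁ (0–6.4 ft) = ½×223.1×6.4 = 713.8. P₂ (6.4–23.8 ft) = ½(223.1+601.1)×17.4 = 7170.
P_w = ½ γ_w h₂² = 0.5×62.4×17.4² = 9446. Total = 713.8+7170+9446 = 17330 lb/ft.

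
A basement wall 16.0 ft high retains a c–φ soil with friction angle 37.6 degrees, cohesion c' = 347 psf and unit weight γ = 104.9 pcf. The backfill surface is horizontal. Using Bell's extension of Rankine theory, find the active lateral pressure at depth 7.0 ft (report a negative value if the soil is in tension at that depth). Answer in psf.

-164 psf

K_a = (1 − sin φ)/(1 + sin φ) = 0.2421.
σ_a = K_a γ z − 2c√K_a = 0.2421×104.9×7.0 − 2×347×0.4921 = -163.7 psf.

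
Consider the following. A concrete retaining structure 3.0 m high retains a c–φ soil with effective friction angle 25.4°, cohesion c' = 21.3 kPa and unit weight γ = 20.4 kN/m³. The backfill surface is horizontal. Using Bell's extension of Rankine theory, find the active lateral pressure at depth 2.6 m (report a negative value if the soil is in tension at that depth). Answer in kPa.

-5.73 kPa

K_a = (1 − sin φ)/(1 + sin φ) = 0.3996.
σ_a = K_a γ z − 2c√K_a = 0.3996×20.4×2.6 − 2×21.3×0.6322 = -5.734 kPa.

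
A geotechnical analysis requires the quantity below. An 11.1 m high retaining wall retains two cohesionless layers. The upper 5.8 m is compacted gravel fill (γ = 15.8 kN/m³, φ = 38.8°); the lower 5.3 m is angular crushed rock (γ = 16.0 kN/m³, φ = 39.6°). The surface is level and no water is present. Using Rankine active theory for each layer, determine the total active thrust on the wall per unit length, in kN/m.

K_a1 = tan²(45°−38.8°/2) = 0.2296; K_a2 = tan²(45°−39.6°/2) = 0.2214.
Layer 1: σ at base = K_a1 γ₁ h₁ = 21.04 kPa; P₁ = ½×21.04×5.8 = 61.01.
Layer 2: σ_v at top = γ₁h₁ = 91.64; σ_h top = K_a2×91.64 = 20.29; σ_h base = K_a2×(91.64+16.0×5.3) = 39.07.
P₂ = ½(20.29+39.07)×5.3 = 157.3. Total P_a = 61.01+157.3 = 218.3 kN/m.

218 kN/m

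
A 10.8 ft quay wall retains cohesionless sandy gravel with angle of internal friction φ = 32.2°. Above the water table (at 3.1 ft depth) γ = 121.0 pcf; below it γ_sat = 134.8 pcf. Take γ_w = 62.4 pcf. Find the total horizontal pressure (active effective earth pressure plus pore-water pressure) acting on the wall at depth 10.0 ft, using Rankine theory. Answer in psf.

K_a = (1 − sin φ)/(1 + sin φ) = 0.3047.
γ' = 134.8 − 62.4 = 72.40 pcf.
Effective vertical stress at 10.0 ft: σ'_v = 121.0×3.1 + 72.40×6.90 = 874.7 psf.
σ'_h = K_a σ'_v = 0.3047 × 874.7 = 266.5 psf; u = γ_w × 6.90 = 430.6 psf.
Total σ_h = 266.5 + 430.6 = 697.1 psf.

697 psf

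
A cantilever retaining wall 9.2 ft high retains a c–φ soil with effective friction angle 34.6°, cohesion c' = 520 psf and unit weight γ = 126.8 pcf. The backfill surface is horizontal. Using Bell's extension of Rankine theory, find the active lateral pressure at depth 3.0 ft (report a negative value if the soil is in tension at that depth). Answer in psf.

-441 psf

K_a = (1 − sin φ)/(1 + sin φ) = 0.2756.
σ_a = K_a γ z − 2c√K_a = 0.2756×126.8×3.0 − 2×520×0.5250 = -441.2 psf.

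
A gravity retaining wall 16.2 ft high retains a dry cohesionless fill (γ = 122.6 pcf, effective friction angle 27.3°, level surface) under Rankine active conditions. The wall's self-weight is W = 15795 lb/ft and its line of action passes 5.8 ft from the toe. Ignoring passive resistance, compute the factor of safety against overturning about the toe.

K_a = tan²(45° − 27.3°/2) = 0.3711.
P_a = ½K_aγH² = 0.5×0.3711×122.6×16.2² = 5971 lb/ft, acting at H/3 = 5.400 ft above the base.
Overturning moment M_o = P_a × H/3 = 5971 × 5.400 = 32240.
Resisting moment M_r = W × 5.8 = 15795 × 5.8 = 91610.
FS_overturning = M_r/M_o = 91610/32240 = 2.841.

2.84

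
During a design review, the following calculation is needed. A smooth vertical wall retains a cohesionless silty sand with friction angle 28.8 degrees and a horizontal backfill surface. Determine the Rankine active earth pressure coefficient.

0.350

K_a = (1 − sin φ)/(1 + sin φ) = (1 − sin 28.8°)/(1 + sin 28.8°) = 0.3498.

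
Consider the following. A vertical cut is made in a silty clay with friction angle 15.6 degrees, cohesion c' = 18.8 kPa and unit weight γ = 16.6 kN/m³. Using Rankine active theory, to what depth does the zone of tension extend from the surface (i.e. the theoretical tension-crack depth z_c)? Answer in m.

K_a = tan²(45° − 15.6°/2) = 0.5761; √K_a = 0.7590.
The active pressure is zero where K_a γ z = 2c√K_a, so z_c = 2c/(γ√K_a) = 2×18.8/(16.6×0.7590) = 2.984 m.

2.98 m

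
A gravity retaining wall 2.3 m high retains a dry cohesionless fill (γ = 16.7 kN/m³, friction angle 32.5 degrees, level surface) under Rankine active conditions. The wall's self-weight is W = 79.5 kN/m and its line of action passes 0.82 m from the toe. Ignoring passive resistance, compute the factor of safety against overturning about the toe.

K_a = tan²(45° − 32.5°/2) = 0.3010.
P_a = ½K_aγH² = 0.5×0.3010×16.7×2.3² = 13.29 kN/m, acting at H/3 = 0.7667 m above the base.
Overturning moment M_o = P_a × H/3 = 13.29 × 0.7667 = 10.19.
Resisting moment M_r = W × 0.82 = 79.5 × 0.82 = 65.19.
FS_overturning = M_r/M_o = 65.19/10.19 = 6.396.

6.40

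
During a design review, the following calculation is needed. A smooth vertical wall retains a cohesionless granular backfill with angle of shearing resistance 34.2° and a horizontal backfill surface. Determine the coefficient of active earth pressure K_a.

K_a = (1 − sin φ)/(1 + sin φ) = (1 − sin 34.2°)/(1 + sin 34.2°) = 0.2803.

0.280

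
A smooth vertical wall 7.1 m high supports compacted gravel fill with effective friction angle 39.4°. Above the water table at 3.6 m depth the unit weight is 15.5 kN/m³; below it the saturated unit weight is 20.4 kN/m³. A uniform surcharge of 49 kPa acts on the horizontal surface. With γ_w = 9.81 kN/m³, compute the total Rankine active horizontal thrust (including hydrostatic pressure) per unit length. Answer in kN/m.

218 kN/m

K_a = tan²(45° − φ/2) = 0.2234.
γ' = 20.4 − 9.81 = 10.59 kN/m³. h₂ = H − d_w = 3.5 m.
σ'_h: at surface K_a·q = 10.95; at WT K_a(q+γd_w) = 23.42; at base K_a(q+γd_w+γ'h₂) = 31.70 kPa.
P₁ = ½(10.95+23.42)×3.6 = 61.86; P₂ = ½(23.42+31.70)×3.5 = 96.45; P_w = ½γ_w h₂² = 60.09.
Total = 61.86+96.45+60.09 = 218.4 kN/m.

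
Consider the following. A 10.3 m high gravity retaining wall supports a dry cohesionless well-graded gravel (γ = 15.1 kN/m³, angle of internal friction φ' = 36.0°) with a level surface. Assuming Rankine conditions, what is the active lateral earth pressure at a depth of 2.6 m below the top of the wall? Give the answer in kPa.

10.2 kPa

K_a = (1 − sin φ)/(1 + sin φ) = 0.2596.
σ_h = K_a γ z = 0.2596 × 15.1 × 2.6 = 10.19 kPa.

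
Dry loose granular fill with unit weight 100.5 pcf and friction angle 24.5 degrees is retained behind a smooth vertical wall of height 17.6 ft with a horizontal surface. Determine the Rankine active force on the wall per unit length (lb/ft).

6440 lb/ft

K_a = tan²(45° − φ/2) = 0.4137.
P_a = ½ K_a γ H² = 0.5 × 0.4137 × 100.5 × 17.6² = 6440 lb/ft.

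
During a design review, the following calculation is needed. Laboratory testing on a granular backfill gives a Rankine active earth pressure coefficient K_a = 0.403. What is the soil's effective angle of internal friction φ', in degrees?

25.2°

K_a = tan²(45° − φ/2) ⇒ 45° − φ/2 = arctan(√0.403) = 32.41°.
φ = 2(45° − 32.41°) = 25.18°.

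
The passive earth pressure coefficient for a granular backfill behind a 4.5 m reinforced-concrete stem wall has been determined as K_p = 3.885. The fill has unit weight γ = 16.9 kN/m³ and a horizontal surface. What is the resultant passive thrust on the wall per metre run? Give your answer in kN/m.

P = ½ K_p γ H² = 0.5 × 3.885 × 16.9 × 4.5² = 664.8 kN/m.

665 kN/m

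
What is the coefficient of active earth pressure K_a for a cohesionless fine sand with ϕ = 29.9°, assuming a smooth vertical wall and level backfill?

0.335

K_a = (1 − sin φ)/(1 + sin φ) = (1 − sin 29.9°)/(1 + sin 29.9°) = 0.3347.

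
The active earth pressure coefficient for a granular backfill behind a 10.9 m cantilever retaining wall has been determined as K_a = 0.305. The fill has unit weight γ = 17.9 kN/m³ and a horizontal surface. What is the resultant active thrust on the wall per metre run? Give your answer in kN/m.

P = ½ K_a γ H² = 0.5 × 0.305 × 17.9 × 10.9² = 324.3 kN/m.

324 kN/m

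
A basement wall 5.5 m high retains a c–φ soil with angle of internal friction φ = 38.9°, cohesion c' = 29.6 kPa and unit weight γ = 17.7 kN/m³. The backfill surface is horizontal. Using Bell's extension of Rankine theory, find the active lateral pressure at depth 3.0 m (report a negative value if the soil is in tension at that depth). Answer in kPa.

-16.2 kPa

K_a = (1 − sin φ)/(1 + sin φ) = 0.2285.
σ_a = K_a γ z − 2c√K_a = 0.2285×17.7×3.0 − 2×29.6×0.4780 = -16.17 kPa.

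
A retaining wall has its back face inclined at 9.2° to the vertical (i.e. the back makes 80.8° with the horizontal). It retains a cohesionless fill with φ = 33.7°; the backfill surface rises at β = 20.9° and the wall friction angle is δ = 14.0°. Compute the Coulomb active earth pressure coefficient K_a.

0.454

K_a = sin²(α+φ) / [sin²α · sin(α−δ) · (1 + √{sin(φ+δ)sin(φ−β) / (sin(α−δ)sin(α+β))})²].
With α = 80.8°, φ = 33.7°, δ = 14.0°, β = 20.9°: K_a = 0.4542.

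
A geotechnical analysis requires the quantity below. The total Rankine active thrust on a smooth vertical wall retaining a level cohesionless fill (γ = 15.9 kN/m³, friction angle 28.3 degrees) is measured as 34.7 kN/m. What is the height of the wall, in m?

3.50 m

K_a = 0.3568. P_a = ½ K_a γ H² ⇒ H = √(2P_a/(K_a γ)).
H = √(2×34.7/(0.3568×15.9)) = 3.498 m.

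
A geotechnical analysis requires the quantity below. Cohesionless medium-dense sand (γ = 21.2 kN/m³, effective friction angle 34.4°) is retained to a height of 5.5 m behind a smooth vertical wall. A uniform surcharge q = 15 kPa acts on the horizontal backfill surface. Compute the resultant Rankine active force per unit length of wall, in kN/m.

112 kN/m

K_a = tan²(45° − φ/2) = 0.2780.
Soil triangle: ½ K_a γ H² = 0.5×0.2780×21.2×5.5² = 89.13 kN/m.
Surcharge rectangle: K_a q H = 0.2780×15×5.5 = 22.93 kN/m.
Total = 89.13 + 22.93 = 112.1 kN/m.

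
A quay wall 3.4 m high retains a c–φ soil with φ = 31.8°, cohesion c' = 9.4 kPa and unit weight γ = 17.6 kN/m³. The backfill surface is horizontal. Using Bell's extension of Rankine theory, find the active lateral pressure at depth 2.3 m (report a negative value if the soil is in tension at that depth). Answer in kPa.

K_a = (1 − sin φ)/(1 + sin φ) = 0.3098.
σ_a = K_a γ z − 2c√K_a = 0.3098×17.6×2.3 − 2×9.4×0.5566 = 2.077 kPa.

2.08 kPa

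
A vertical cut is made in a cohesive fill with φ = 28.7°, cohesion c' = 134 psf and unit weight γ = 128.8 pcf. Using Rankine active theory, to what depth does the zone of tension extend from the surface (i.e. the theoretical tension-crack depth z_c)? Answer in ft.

K_a = tan²(45° − 28.7°/2) = 0.3511; √K_a = 0.5926.
The active pressure is zero where K_a γ z = 2c√K_a, so z_c = 2c/(γ√K_a) = 2×134/(128.8×0.5926) = 3.511 ft.

3.51 ft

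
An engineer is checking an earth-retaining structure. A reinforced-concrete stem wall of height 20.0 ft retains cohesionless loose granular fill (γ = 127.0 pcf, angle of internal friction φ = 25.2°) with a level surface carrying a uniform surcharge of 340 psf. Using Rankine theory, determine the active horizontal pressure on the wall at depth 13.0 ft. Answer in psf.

802 psf

K_a = (1 − sin φ)/(1 + sin φ) = 0.4027.
σ_v = γz + q = 127.0 × 13.0 + 340 = 1991 psf.
σ_h = K_a σ_v = 0.4027 × 1991 = 801.9 psf.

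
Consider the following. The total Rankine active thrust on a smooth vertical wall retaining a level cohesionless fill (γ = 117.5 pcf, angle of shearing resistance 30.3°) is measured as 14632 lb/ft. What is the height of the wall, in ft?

K_a = 0.3293. P_a = ½ K_a γ H² ⇒ H = √(2P_a/(K_a γ)).
H = √(2×14632/(0.3293×117.5)) = 27.50 ft.

27.5 ft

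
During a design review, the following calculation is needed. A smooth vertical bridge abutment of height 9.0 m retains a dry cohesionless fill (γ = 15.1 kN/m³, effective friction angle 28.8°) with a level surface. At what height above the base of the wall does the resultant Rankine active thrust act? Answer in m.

K_a = 0.3498.
The pressure distribution is triangular, so the resultant acts at H/3 above the base = 9.0/3 = 3.000 m.

3.00 m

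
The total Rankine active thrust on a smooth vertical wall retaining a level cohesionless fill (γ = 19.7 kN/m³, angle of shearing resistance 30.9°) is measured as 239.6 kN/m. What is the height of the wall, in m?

8.70 m

K_a = 0.3214. P_a = ½ K_a γ H² ⇒ H = √(2P_a/(K_a γ)).
H = √(2×239.6/(0.3214×19.7)) = 8.700 m.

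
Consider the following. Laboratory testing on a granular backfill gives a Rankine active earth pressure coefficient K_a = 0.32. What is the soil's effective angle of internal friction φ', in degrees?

K_a = tan²(45° − φ/2) ⇒ 45° − φ/2 = arctan(√0.32) = 29.50°.
φ = 2(45° − 29.50°) = 31.01°.

31.0°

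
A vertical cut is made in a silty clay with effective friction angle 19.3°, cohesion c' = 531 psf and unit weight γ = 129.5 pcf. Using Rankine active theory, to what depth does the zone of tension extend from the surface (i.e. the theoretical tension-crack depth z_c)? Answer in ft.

K_a = tan²(45° − 19.3°/2) = 0.5032; √K_a = 0.7094.
The active pressure is zero where K_a γ z = 2c√K_a, so z_c = 2c/(γ√K_a) = 2×531/(129.5×0.7094) = 11.56 ft.

11.6 ft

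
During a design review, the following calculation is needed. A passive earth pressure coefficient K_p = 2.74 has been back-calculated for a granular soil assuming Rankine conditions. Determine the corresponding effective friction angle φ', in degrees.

K_p = (1+sin φ)/(1−sin φ) ⇒ sin φ = (K_p − 1)/(K_p + 1) = 0.4652.
φ = arcsin(0.4652) = 27.73°.

27.7°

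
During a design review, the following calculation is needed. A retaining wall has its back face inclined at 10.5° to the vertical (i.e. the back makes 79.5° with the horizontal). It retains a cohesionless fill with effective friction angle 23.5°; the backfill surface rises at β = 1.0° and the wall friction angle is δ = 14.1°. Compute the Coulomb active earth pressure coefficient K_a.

0.474

K_a = sin²(α+φ) / [sin²α · sin(α−δ) · (1 + √{sin(φ+δ)sin(φ−β) / (sin(α−δ)sin(α+β))})²].
With α = 79.5°, φ = 23.5°, δ = 14.1°, β = 1.0°: K_a = 0.4735.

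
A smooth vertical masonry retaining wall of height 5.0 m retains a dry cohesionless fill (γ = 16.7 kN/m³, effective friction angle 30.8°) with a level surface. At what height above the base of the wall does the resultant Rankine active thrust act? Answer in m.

1.67 m

K_a = 0.3227.
The pressure distribution is triangular, so the resultant acts at H/3 above the base = 5.0/3 = 1.667 m.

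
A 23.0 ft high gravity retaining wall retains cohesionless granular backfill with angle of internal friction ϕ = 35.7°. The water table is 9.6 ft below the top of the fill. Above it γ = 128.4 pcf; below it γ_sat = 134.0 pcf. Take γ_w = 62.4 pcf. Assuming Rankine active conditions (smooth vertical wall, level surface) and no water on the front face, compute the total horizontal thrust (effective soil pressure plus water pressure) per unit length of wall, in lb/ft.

K_a = tan²(45° − φ/2) = 0.2630.
γ' = 134.0 − 62.4 = 71.60 pcf. Depth below WT = 13.4 ft.
σ'_h at WT = K_a γ d_w = 324.2 psf; at base = 324.2 + K_a γ' × 13.4 = 576.5 psf.
P₁ (0–9.6 ft) = ½×324.2×9.6 = 1556. P₂ (9.6–23.0 ft) = ½(324.2+576.5)×13.4 = 6035.
P_w = ½ γ_w h₂² = 0.5×62.4×13.4² = 5602. Total = 1556+6035+5602 = 13190 lb/ft.

13200 lb/ft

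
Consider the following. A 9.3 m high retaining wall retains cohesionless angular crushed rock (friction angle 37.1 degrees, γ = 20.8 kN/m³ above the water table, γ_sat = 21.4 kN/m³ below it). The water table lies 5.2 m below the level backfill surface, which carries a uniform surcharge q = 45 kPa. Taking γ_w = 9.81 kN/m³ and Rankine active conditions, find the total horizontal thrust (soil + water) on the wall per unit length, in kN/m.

K_a = tan²(45° − φ/2) = 0.2475.
γ' = 21.4 − 9.81 = 11.59 kN/m³. h₂ = H − d_w = 4.1 m.
σ'_h: at surface K_a·q = 11.14; at WT K_a(q+γd_w) = 37.91; at base K_a(q+γd_w+γ'h₂) = 49.67 kPa.
P₁ = ½(11.14+37.91)×5.2 = 127.5; P₂ = ½(37.91+49.67)×4.1 = 179.5; P_w = ½γ_w h₂² = 82.45.
Total = 127.5+179.5+82.45 = 389.5 kN/m.

389 kN/m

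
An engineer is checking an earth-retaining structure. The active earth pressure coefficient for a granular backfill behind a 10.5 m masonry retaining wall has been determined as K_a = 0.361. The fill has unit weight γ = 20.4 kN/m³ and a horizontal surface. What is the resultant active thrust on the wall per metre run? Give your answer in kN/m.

P = ½ K_a γ H² = 0.5 × 0.361 × 20.4 × 10.5² = 406.0 kN/m.

406 kN/m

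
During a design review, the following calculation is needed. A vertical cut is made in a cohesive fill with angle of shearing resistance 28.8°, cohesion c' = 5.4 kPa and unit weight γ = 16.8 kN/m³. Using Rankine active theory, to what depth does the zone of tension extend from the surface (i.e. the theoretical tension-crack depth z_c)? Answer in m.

K_a = tan²(45° − 28.8°/2) = 0.3498; √K_a = 0.5914.
The active pressure is zero where K_a γ z = 2c√K_a, so z_c = 2c/(γ√K_a) = 2×5.4/(16.8×0.5914) = 1.087 m.

1.09 m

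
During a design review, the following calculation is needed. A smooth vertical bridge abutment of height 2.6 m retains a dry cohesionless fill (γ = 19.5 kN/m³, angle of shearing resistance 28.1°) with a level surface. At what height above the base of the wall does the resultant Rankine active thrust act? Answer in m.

K_a = 0.3596.
The pressure distribution is triangular, so the resultant acts at H/3 above the base = 2.6/3 = 0.8667 m.

0.867 m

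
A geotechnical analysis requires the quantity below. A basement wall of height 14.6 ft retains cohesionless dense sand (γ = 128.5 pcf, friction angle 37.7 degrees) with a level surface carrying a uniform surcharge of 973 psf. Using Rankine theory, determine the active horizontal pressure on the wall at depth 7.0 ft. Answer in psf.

K_a = (1 − sin φ)/(1 + sin φ) = 0.2411.
σ_v = γz + q = 128.5 × 7.0 + 973 = 1872 psf.
σ_h = K_a σ_v = 0.2411 × 1872 = 451.4 psf.

451 psf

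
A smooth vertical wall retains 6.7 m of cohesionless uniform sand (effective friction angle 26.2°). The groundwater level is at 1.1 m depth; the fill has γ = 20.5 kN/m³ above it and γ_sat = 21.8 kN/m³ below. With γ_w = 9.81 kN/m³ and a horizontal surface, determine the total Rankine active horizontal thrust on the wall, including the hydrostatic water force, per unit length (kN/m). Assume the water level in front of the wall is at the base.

280 kN/m

K_a = tan²(45° − φ/2) = 0.3874.
γ' = 21.8 − 9.81 = 11.99 kN/m³. Depth below WT = 5.6 m.
σ'_h at WT = K_a γ d_w = 8.737 kPa; at base = 8.737 + K_a γ' × 5.6 = 34.75 kPa.
P₁ (0–1.1 m) = ½×8.737×1.1 = 4.805. P₂ (1.1–6.7 m) = ½(8.737+34.75)×5.6 = 121.8.
P_w = ½ γ_w h₂² = 0.5×9.81×5.6² = 153.8. Total = 4.805+121.8+153.8 = 280.4 kN/m.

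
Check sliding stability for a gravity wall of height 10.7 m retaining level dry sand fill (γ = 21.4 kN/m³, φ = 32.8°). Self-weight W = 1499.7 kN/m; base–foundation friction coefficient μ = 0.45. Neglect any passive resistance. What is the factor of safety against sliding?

1.85

K_a = tan²(45° − 32.8°/2) = 0.2973.
P_a = ½K_aγH² = 0.5×0.2973×21.4×10.7² = 364.2 kN/m, acting at H/3 = 3.567 m above the base.
FS_sliding = μW / P_a = 0.45×1499.7 / 364.2 = 1.853.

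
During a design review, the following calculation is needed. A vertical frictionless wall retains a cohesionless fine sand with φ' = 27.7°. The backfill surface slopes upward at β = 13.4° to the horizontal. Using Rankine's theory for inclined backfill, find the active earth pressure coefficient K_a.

0.403

K_a = cos β · (cos β − √(cos²β − cos²φ)) / (cos β + √(cos²β − cos²φ)).
cos β = 0.9728, cos φ = 0.8854, √(cos²β − cos²φ) = 0.4030.
K_a = 0.9728 × (0.9728 − 0.4030)/(0.9728 + 0.4030) = 0.4029.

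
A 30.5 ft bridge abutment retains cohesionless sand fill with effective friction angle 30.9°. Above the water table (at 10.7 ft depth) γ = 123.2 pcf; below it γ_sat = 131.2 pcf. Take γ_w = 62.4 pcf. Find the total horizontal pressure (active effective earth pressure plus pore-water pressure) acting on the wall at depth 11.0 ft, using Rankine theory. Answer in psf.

449 psf

K_a = (1 − sin φ)/(1 + sin φ) = 0.3214.
γ' = 131.2 − 62.4 = 68.80 pcf.
Effective vertical stress at 11.0 ft: σ'_v = 123.2×10.7 + 68.80×0.300 = 1339 psf.
σ'_h = K_a σ'_v = 0.3214 × 1339 = 430.3 psf; u = γ_w × 0.300 = 18.72 psf.
Total σ_h = 430.3 + 18.72 = 449.0 psf.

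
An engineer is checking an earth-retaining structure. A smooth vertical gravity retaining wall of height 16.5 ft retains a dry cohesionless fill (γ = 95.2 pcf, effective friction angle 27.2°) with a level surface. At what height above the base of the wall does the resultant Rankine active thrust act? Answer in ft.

K_a = 0.3726.
The pressure distribution is triangular, so the resultant acts at H/3 above the base = 16.5/3 = 5.500 ft.

5.50 ft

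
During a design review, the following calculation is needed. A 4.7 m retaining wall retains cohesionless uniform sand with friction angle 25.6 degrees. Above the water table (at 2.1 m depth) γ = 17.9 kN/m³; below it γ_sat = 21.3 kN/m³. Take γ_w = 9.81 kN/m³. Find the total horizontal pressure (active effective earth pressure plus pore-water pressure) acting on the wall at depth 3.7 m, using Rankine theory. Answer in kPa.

37.9 kPa

K_a = (1 − sin φ)/(1 + sin φ) = 0.3966.
γ' = 21.3 − 9.81 = 11.49 kN/m³.
Effective vertical stress at 3.7 m: σ'_v = 17.9×2.1 + 11.49×1.60 = 55.97 kPa.
σ'_h = K_a σ'_v = 0.3966 × 55.97 = 22.20 kPa; u = γ_w × 1.60 = 15.70 kPa.
Total σ_h = 22.20 + 15.70 = 37.89 kPa.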